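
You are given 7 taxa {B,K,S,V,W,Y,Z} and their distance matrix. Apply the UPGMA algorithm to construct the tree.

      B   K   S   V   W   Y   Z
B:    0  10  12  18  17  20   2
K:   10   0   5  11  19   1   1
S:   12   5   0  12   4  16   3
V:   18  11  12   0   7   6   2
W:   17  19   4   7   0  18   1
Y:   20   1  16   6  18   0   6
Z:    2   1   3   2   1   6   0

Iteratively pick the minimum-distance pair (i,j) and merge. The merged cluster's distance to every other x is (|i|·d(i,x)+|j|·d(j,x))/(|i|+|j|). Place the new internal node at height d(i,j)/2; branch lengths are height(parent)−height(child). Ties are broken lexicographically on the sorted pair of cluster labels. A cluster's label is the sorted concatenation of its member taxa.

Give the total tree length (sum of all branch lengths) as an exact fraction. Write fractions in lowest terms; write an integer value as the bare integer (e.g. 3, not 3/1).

iteration 1: select K,Y (d=1); attach at lengths (1/2, 1/2); label the merged cluster KY
  updated: d(B,KY)=15, d(KY,S)=21/2, d(KY,V)=17/2, d(KY,W)=37/2, d(KY,Z)=7/2
iteration 2: select W,Z (d=1); attach at lengths (1/2, 1/2); label the merged cluster WZ
  updated: d(B,WZ)=19/2, d(KY,WZ)=11, d(S,WZ)=7/2, d(V,WZ)=9/2
iteration 3: select S,WZ (d=7/2); attach at lengths (7/4, 5/4); label the merged cluster SWZ
  updated: d(B,SWZ)=31/3, d(KY,SWZ)=65/6, d(SWZ,V)=7
iteration 4: select SWZ,V (d=7); attach at lengths (7/4, 7/2); label the merged cluster SVWZ
  updated: d(B,SVWZ)=49/4, d(KY,SVWZ)=41/4
iteration 5: select KY,SVWZ (d=41/4); attach at lengths (37/8, 13/8); label the merged cluster KSVWYZ
  updated: d(B,KSVWYZ)=79/6
iteration 6: select B,KSVWYZ (d=79/6); attach at lengths (79/12, 35/24); label the merged cluster BKSVWYZ
final tree: (B:79/12,((K:1/2,Y:1/2):37/8,((S:7/4,(W:1/2,Z:1/2):5/4):7/4,V:7/2):13/8):35/24)
total length: 589/24

589/24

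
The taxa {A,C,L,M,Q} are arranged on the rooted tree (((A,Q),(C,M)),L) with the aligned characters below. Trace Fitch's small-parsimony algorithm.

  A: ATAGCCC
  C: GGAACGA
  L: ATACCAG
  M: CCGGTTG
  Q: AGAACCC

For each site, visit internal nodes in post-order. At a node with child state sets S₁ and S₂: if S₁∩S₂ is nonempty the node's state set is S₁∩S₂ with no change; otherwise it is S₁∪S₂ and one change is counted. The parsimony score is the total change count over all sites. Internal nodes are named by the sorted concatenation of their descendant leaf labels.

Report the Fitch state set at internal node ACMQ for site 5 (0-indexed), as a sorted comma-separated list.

[col 0] AQ: children A:{A}, Q:{A} ∩→ {A}; cost 0
[col 0] CM: children C:{G}, M:{C} ∪→ {C,G}; cost 1
[col 0] ACMQ: children AQ:{A}, CM:{C,G} ∪→ {A,C,G}; cost 1
[col 0] ACLMQ: children ACMQ:{A,C,G}, L:{A} ∩→ {A}; cost 0
[col 1] AQ: children A:{T}, Q:{G} ∪→ {G,T}; cost 1
[col 1] CM: children C:{G}, M:{C} ∪→ {C,G}; cost 1
[col 1] ACMQ: children AQ:{G,T}, CM:{C,G} ∩→ {G}; cost 0
[col 1] ACLMQ: children ACMQ:{G}, L:{T} ∪→ {G,T}; cost 1
[col 2] AQ: children A:{A}, Q:{A} ∩→ {A}; cost 0
[col 2] CM: children C:{A}, M:{G} ∪→ {A,G}; cost 1
[col 2] ACMQ: children AQ:{A}, CM:{A,G} ∩→ {A}; cost 0
[col 2] ACLMQ: children ACMQ:{A}, L:{A} ∩→ {A}; cost 0
[col 3] AQ: children A:{G}, Q:{A} ∪→ {A,G}; cost 1
[col 3] CM: children C:{A}, M:{G} ∪→ {A,G}; cost 1
[col 3] ACMQ: children AQ:{A,G}, CM:{A,G} ∩→ {A,G}; cost 0
[col 3] ACLMQ: children ACMQ:{A,G}, L:{C} ∪→ {A,C,G}; cost 1
[col 4] AQ: children A:{C}, Q:{C} ∩→ {C}; cost 0
[col 4] CM: children C:{C}, M:{T} ∪→ {C,T}; cost 1
[col 4] ACMQ: children AQ:{C}, CM:{C,T} ∩→ {C}; cost 0
[col 4] ACLMQ: children ACMQ:{C}, L:{C} ∩→ {C}; cost 0
[col 5] AQ: children A:{C}, Q:{C} ∩→ {C}; cost 0
[col 5] CM: children C:{G}, M:{T} ∪→ {G,T}; cost 1
[col 5] ACMQ: children AQ:{C}, CM:{G,T} ∪→ {C,G,T}; cost 1
[col 5] ACLMQ: children ACMQ:{C,G,T}, L:{A} ∪→ {A,C,G,T}; cost 1
[col 6] AQ: children A:{C}, Q:{C} ∩→ {C}; cost 0
[col 6] CM: children C:{A}, M:{G} ∪→ {A,G}; cost 1
[col 6] ACMQ: children AQ:{C}, CM:{A,G} ∪→ {A,C,G}; cost 1
[col 6] ACLMQ: children ACMQ:{A,C,G}, L:{G} ∩→ {G}; cost 0
per-site changes: [2, 3, 1, 3, 1, 3, 2]; total = 15

C,G,T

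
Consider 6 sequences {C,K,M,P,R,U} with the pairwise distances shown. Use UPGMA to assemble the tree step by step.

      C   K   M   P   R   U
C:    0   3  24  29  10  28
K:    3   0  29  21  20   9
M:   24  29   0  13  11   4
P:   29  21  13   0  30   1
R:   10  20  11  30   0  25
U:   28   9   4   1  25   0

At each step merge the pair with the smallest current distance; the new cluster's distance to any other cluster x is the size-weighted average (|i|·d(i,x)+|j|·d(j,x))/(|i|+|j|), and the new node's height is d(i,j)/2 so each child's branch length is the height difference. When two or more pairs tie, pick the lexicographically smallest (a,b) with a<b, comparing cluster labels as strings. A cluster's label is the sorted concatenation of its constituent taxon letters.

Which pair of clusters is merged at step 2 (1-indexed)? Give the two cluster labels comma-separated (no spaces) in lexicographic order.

step 1: merge (P,U) at d=1; branch lengths P→1/2, U→1/2; new cluster PU
  updated: d(C,PU)=57/2, d(K,PU)=15, d(M,PU)=17/2, d(PU,R)=55/2
step 2: merge (C,K) at d=3; branch lengths C→3/2, K→3/2; new cluster CK
  updated: d(CK,M)=53/2, d(CK,PU)=87/4, d(CK,R)=15
step 3: merge (M,PU) at d=17/2; branch lengths M→17/4, PU→15/4; new cluster MPU
  updated: d(CK,MPU)=70/3, d(MPU,R)=22
step 4: merge (CK,R) at d=15; branch lengths CK→6, R→15/2; new cluster CKR
  updated: d(CKR,MPU)=206/9
step 5: merge (CKR,MPU) at d=206/9; branch lengths CKR→71/18, MPU→259/36; new cluster CKMPRU
final tree: (((C:3/2,K:3/2):6,R:15/2):71/18,(M:17/4,(P:1/2,U:1/2):15/4):259/36)
total length: 1319/36

C,K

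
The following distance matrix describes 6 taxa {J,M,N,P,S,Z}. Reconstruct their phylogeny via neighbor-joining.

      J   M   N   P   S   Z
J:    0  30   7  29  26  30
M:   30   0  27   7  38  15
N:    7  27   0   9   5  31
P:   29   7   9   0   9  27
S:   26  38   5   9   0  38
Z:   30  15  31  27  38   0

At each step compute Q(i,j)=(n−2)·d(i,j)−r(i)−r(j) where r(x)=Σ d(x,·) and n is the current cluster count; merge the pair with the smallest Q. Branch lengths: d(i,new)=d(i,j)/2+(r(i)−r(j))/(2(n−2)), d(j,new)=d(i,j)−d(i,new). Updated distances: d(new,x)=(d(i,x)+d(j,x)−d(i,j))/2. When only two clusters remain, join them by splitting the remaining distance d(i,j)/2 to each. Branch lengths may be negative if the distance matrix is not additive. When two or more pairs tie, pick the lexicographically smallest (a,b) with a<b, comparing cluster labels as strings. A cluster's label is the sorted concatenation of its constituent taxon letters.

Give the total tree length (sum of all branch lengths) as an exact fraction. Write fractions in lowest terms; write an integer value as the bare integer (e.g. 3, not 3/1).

iteration 1: select M,Z (d=15, Q=-198); attach at lengths (9/2, 21/2); label the merged cluster MZ
  updated: d(J,MZ)=45/2, d(MZ,N)=43/2, d(MZ,P)=19/2, d(MZ,S)=61/2
iteration 2: select MZ,P (d=19/2, Q=-112); attach at lengths (28/3, 1/6); label the merged cluster MPZ
  updated: d(J,MPZ)=21, d(MPZ,N)=21/2, d(MPZ,S)=15
iteration 3: select J,N (d=7, Q=-125/2); attach at lengths (91/8, -35/8); label the merged cluster JN
  updated: d(JN,MPZ)=49/4, d(JN,S)=12
iteration 4: select JN,MPZ (d=49/4, Q=-157/4); attach at lengths (37/8, 61/8); label the merged cluster JMNPZ
  updated: d(JMNPZ,S)=59/8
iteration 5: select JMNPZ,S (d=59/8); attach at lengths (59/16, 59/16); label the merged cluster JMNPSZ
final tree: (((J:91/8,N:-35/8):37/8,((M:9/2,Z:21/2):28/3,P:1/6):61/8):59/16,S:59/16)
total length: 409/8

409/8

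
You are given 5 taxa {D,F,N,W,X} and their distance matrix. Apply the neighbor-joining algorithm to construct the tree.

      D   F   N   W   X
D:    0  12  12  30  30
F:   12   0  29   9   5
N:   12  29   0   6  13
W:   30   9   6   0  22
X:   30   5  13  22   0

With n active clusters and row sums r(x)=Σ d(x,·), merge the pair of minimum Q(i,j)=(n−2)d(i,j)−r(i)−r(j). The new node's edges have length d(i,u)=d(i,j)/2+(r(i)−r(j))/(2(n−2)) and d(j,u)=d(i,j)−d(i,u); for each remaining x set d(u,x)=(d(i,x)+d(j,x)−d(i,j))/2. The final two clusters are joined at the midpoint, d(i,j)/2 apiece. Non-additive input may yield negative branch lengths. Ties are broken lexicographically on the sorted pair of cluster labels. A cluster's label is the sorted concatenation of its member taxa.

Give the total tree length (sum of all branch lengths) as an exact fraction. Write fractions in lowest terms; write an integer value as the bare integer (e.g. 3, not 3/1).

iteration 1: select F,X (d=5, Q=-110); attach at lengths (0, 5); label the merged cluster FX
  updated: d(D,FX)=37/2, d(FX,N)=37/2, d(FX,W)=13
iteration 2: select D,FX (d=37/2, Q=-147/2); attach at lengths (95/8, 53/8); label the merged cluster DFX
  updated: d(DFX,N)=6, d(DFX,W)=49/4
iteration 3: select DFX,N (d=6, Q=-97/4); attach at lengths (49/8, -1/8); label the merged cluster DFNX
  updated: d(DFNX,W)=49/8
iteration 4: select DFNX,W (d=49/8); attach at lengths (49/16, 49/16); label the merged cluster DFNWX
final tree: (((D:95/8,(F:0,X:5):53/8):49/8,N:-1/8):49/16,W:49/16)
total length: 285/8

285/8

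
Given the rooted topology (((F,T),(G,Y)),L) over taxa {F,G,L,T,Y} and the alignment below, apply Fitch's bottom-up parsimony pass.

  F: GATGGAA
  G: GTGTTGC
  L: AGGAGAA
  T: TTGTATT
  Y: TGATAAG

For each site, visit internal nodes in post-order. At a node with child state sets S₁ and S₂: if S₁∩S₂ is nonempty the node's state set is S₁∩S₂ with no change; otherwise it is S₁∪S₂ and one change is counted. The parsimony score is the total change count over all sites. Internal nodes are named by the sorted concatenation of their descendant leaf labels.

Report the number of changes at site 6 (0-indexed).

[col 0] FT: children F:{G}, T:{T} ∪→ {G,T}; cost 1
[col 0] GY: children G:{G}, Y:{T} ∪→ {G,T}; cost 1
[col 0] FGTY: children FT:{G,T}, GY:{G,T} ∩→ {G,T}; cost 0
[col 0] FGLTY: children FGTY:{G,T}, L:{A} ∪→ {A,G,T}; cost 1
[col 1] FT: children F:{A}, T:{T} ∪→ {A,T}; cost 1
[col 1] GY: children G:{T}, Y:{G} ∪→ {G,T}; cost 1
[col 1] FGTY: children FT:{A,T}, GY:{G,T} ∩→ {T}; cost 0
[col 1] FGLTY: children FGTY:{T}, L:{G} ∪→ {G,T}; cost 1
[col 2] FT: children F:{T}, T:{G} ∪→ {G,T}; cost 1
[col 2] GY: children G:{G}, Y:{A} ∪→ {A,G}; cost 1
[col 2] FGTY: children FT:{G,T}, GY:{A,G} ∩→ {G}; cost 0
[col 2] FGLTY: children FGTY:{G}, L:{G} ∩→ {G}; cost 0
[col 3] FT: children F:{G}, T:{T} ∪→ {G,T}; cost 1
[col 3] GY: children G:{T}, Y:{T} ∩→ {T}; cost 0
[col 3] FGTY: children FT:{G,T}, GY:{T} ∩→ {T}; cost 0
[col 3] FGLTY: children FGTY:{T}, L:{A} ∪→ {A,T}; cost 1
[col 4] FT: children F:{G}, T:{A} ∪→ {A,G}; cost 1
[col 4] GY: children G:{T}, Y:{A} ∪→ {A,T}; cost 1
[col 4] FGTY: children FT:{A,G}, GY:{A,T} ∩→ {A}; cost 0
[col 4] FGLTY: children FGTY:{A}, L:{G} ∪→ {A,G}; cost 1
[col 5] FT: children F:{A}, T:{T} ∪→ {A,T}; cost 1
[col 5] GY: children G:{G}, Y:{A} ∪→ {A,G}; cost 1
[col 5] FGTY: children FT:{A,T}, GY:{A,G} ∩→ {A}; cost 0
[col 5] FGLTY: children FGTY:{A}, L:{A} ∩→ {A}; cost 0
[col 6] FT: children F:{A}, T:{T} ∪→ {A,T}; cost 1
[col 6] GY: children G:{C}, Y:{G} ∪→ {C,G}; cost 1
[col 6] FGTY: children FT:{A,T}, GY:{C,G} ∪→ {A,C,G,T}; cost 1
[col 6] FGLTY: children FGTY:{A,C,G,T}, L:{A} ∩→ {A}; cost 0
per-site changes: [3, 3, 2, 2, 3, 2, 3]; total = 18

3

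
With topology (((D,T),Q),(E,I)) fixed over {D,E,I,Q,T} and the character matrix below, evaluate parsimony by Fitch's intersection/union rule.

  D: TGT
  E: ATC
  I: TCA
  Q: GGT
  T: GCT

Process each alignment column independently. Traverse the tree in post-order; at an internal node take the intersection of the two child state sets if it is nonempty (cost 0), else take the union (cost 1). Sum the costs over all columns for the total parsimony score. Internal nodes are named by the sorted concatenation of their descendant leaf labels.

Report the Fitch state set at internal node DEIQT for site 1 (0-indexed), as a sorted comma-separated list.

C,G,T

DT@0: {T} ∪ {G} = {G,T} (union, +1)
DQT@0: {G,T} ∩ {G} = {G} (intersection, +0)
EI@0: {A} ∪ {T} = {A,T} (union, +1)
DEIQT@0: {G} ∪ {A,T} = {A,G,T} (union, +1)
DT@1: {G} ∪ {C} = {C,G} (union, +1)
DQT@1: {C,G} ∩ {G} = {G} (intersection, +0)
EI@1: {T} ∪ {C} = {C,T} (union, +1)
DEIQT@1: {G} ∪ {C,T} = {C,G,T} (union, +1)
DT@2: {T} ∩ {T} = {T} (intersection, +0)
DQT@2: {T} ∩ {T} = {T} (intersection, +0)
EI@2: {C} ∪ {A} = {A,C} (union, +1)
DEIQT@2: {T} ∪ {A,C} = {A,C,T} (union, +1)
per-site changes: [3, 3, 2]; total = 8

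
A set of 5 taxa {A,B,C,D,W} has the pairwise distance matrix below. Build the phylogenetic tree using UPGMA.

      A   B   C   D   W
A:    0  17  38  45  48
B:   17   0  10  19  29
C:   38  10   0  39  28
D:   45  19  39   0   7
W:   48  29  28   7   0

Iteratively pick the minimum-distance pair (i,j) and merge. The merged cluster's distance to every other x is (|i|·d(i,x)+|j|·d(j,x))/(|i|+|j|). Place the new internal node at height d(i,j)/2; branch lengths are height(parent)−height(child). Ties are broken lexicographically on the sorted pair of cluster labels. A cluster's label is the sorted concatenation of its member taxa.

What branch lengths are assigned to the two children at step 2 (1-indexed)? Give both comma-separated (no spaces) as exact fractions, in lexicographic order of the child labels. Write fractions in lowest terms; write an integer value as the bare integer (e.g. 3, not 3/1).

5,5

step 1: merge (D,W) at d=7; branch lengths D→7/2, W→7/2; new cluster DW
  updated: d(A,DW)=93/2, d(B,DW)=24, d(C,DW)=67/2
step 2: merge (B,C) at d=10; branch lengths B→5, C→5; new cluster BC
  updated: d(A,BC)=55/2, d(BC,DW)=115/4
step 3: merge (A,BC) at d=55/2; branch lengths A→55/4, BC→35/4; new cluster ABC
  updated: d(ABC,DW)=104/3
step 4: merge (ABC,DW) at d=104/3; branch lengths ABC→43/12, DW→83/6; new cluster ABCDW
final tree: ((A:55/4,(B:5,C:5):35/4):43/12,(D:7/2,W:7/2):83/6)
total length: 683/12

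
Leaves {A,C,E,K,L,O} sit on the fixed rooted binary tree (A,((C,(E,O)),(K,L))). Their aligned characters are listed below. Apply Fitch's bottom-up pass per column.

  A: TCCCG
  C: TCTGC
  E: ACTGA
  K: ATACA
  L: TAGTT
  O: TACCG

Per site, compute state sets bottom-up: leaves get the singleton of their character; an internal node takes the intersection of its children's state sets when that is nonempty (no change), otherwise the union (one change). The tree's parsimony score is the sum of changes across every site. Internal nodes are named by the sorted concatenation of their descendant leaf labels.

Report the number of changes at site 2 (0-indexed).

4

EO@0: {A} ∪ {T} = {A,T} (union, +1)
CEO@0: {T} ∩ {A,T} = {T} (intersection, +0)
KL@0: {A} ∪ {T} = {A,T} (union, +1)
CEKLO@0: {T} ∩ {A,T} = {T} (intersection, +0)
ACEKLO@0: {T} ∩ {T} = {T} (intersection, +0)
EO@1: {C} ∪ {A} = {A,C} (union, +1)
CEO@1: {C} ∩ {A,C} = {C} (intersection, +0)
KL@1: {T} ∪ {A} = {A,T} (union, +1)
CEKLO@1: {C} ∪ {A,T} = {A,C,T} (union, +1)
ACEKLO@1: {C} ∩ {A,C,T} = {C} (intersection, +0)
EO@2: {T} ∪ {C} = {C,T} (union, +1)
CEO@2: {T} ∩ {C,T} = {T} (intersection, +0)
KL@2: {A} ∪ {G} = {A,G} (union, +1)
CEKLO@2: {T} ∪ {A,G} = {A,G,T} (union, +1)
ACEKLO@2: {C} ∪ {A,G,T} = {A,C,G,T} (union, +1)
EO@3: {G} ∪ {C} = {C,G} (union, +1)
CEO@3: {G} ∩ {C,G} = {G} (intersection, +0)
KL@3: {C} ∪ {T} = {C,T} (union, +1)
CEKLO@3: {G} ∪ {C,T} = {C,G,T} (union, +1)
ACEKLO@3: {C} ∩ {C,G,T} = {C} (intersection, +0)
EO@4: {A} ∪ {G} = {A,G} (union, +1)
CEO@4: {C} ∪ {A,G} = {A,C,G} (union, +1)
KL@4: {A} ∪ {T} = {A,T} (union, +1)
CEKLO@4: {A,C,G} ∩ {A,T} = {A} (intersection, +0)
ACEKLO@4: {G} ∪ {A} = {A,G} (union, +1)
per-site changes: [2, 3, 4, 3, 4]; total = 16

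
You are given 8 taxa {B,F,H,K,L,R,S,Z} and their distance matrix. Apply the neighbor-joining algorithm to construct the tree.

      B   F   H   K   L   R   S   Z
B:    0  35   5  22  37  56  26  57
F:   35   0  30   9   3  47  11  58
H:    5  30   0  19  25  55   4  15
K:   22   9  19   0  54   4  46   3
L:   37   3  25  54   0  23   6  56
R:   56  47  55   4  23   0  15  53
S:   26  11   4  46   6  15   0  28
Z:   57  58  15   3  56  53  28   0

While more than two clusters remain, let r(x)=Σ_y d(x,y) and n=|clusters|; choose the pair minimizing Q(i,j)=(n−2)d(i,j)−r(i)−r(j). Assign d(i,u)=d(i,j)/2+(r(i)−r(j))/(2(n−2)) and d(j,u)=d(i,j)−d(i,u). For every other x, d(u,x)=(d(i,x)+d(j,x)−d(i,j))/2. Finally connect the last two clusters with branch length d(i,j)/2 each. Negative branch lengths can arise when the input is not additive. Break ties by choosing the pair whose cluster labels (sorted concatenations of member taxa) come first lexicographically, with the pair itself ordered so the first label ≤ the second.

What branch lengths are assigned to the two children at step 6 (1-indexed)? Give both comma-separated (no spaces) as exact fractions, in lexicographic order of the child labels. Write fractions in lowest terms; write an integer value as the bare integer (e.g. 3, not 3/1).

iteration 1: select K,Z (d=3, Q=-409); attach at lengths (-95/12, 131/12); label the merged cluster KZ
  updated: d(B,KZ)=38, d(F,KZ)=32, d(H,KZ)=31/2, d(KZ,L)=107/2, d(KZ,R)=27, d(KZ,S)=71/2
iteration 2: select B,H (d=5, Q=-613/2); attach at lengths (35/4, -15/4); label the merged cluster BH
  updated: d(BH,F)=30, d(BH,KZ)=97/4, d(BH,L)=57/2, d(BH,R)=53, d(BH,S)=25/2
iteration 3: select KZ,R (d=27, Q=-917/4); attach at lengths (461/32, 403/32); label the merged cluster KRZ
  updated: d(BH,KRZ)=201/8, d(F,KRZ)=26, d(KRZ,L)=99/4, d(KRZ,S)=47/4
iteration 4: select F,L (d=3, Q=-493/4); attach at lengths (67/24, 5/24); label the merged cluster FL
  updated: d(BH,FL)=111/4, d(FL,KRZ)=191/8, d(FL,S)=7
iteration 5: select BH,KRZ (d=201/8, Q=-607/8); attach at lengths (439/32, 365/32); label the merged cluster BHKRZ
  updated: d(BHKRZ,FL)=53/4, d(BHKRZ,S)=-7/16
iteration 6: select BHKRZ,FL (d=53/4, Q=-317/16); attach at lengths (93/32, 331/32); label the merged cluster BFHKLRZ
  updated: d(BFHKLRZ,S)=-107/32
iteration 7: select BFHKLRZ,S (d=-107/32); attach at lengths (-107/64, -107/64); label the merged cluster BFHKLRSZ
final tree: ((((B:35/4,H:-15/4):439/32,((K:-95/12,Z:131/12):461/32,R:403/32):365/32):93/32,(F:67/24,L:5/24):331/32):-107/64,S:-107/64)
total length: 2337/32

93/32,331/32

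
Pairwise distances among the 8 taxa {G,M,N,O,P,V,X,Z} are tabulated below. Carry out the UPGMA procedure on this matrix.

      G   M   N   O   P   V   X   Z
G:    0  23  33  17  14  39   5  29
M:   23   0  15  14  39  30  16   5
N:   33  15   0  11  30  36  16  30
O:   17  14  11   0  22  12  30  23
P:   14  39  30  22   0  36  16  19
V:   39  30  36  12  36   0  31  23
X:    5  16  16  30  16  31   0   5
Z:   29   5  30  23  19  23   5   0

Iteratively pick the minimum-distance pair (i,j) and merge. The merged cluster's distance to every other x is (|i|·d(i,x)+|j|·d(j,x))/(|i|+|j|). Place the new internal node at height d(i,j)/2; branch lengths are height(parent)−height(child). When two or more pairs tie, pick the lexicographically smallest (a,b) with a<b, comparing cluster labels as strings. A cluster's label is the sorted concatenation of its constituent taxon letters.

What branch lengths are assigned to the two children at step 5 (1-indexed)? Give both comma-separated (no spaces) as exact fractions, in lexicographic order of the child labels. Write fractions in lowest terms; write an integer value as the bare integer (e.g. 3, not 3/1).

31/4,19/4

step 1: merge (G,X) at d=5; branch lengths G→5/2, X→5/2; new cluster GX
  updated: d(GX,M)=39/2, d(GX,N)=49/2, d(GX,O)=47/2, d(GX,P)=15, d(GX,V)=35, d(GX,Z)=17
step 2: merge (M,Z) at d=5; branch lengths M→5/2, Z→5/2; new cluster MZ
  updated: d(GX,MZ)=73/4, d(MZ,N)=45/2, d(MZ,O)=37/2, d(MZ,P)=29, d(MZ,V)=53/2
step 3: merge (N,O) at d=11; branch lengths N→11/2, O→11/2; new cluster NO
  updated: d(GX,NO)=24, d(MZ,NO)=41/2, d(NO,P)=26, d(NO,V)=24
step 4: merge (GX,P) at d=15; branch lengths GX→5, P→15/2; new cluster GPX
  updated: d(GPX,MZ)=131/6, d(GPX,NO)=74/3, d(GPX,V)=106/3
step 5: merge (MZ,NO) at d=41/2; branch lengths MZ→31/4, NO→19/4; new cluster MNOZ
  updated: d(GPX,MNOZ)=93/4, d(MNOZ,V)=101/4
step 6: merge (GPX,MNOZ) at d=93/4; branch lengths GPX→33/8, MNOZ→11/8; new cluster GMNOPXZ
  updated: d(GMNOPXZ,V)=207/7
step 7: merge (GMNOPXZ,V) at d=207/7; branch lengths GMNOPXZ→177/56, V→207/14; new cluster GMNOPVXZ
final tree: ((((G:5/2,X:5/2):5,P:15/2):33/8,((M:5/2,Z:5/2):31/4,(N:11/2,O:11/2):19/4):11/8):177/56,V:207/14)
total length: 3889/56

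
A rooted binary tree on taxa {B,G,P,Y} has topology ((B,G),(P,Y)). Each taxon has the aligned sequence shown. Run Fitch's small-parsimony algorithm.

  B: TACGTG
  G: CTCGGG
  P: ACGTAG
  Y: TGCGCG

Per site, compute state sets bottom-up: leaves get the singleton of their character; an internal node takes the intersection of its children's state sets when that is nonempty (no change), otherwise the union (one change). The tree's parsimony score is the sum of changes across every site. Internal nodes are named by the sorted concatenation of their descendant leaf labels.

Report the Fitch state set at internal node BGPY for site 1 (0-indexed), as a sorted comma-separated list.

A,C,G,T

[col 0] BG: children B:{T}, G:{C} ∪→ {C,T}; cost 1
[col 0] PY: children P:{A}, Y:{T} ∪→ {A,T}; cost 1
[col 0] BGPY: children BG:{C,T}, PY:{A,T} ∩→ {T}; cost 0
[col 1] BG: children B:{A}, G:{T} ∪→ {A,T}; cost 1
[col 1] PY: children P:{C}, Y:{G} ∪→ {C,G}; cost 1
[col 1] BGPY: children BG:{A,T}, PY:{C,G} ∪→ {A,C,G,T}; cost 1
[col 2] BG: children B:{C}, G:{C} ∩→ {C}; cost 0
[col 2] PY: children P:{G}, Y:{C} ∪→ {C,G}; cost 1
[col 2] BGPY: children BG:{C}, PY:{C,G} ∩→ {C}; cost 0
[col 3] BG: children B:{G}, G:{G} ∩→ {G}; cost 0
[col 3] PY: children P:{T}, Y:{G} ∪→ {G,T}; cost 1
[col 3] BGPY: children BG:{G}, PY:{G,T} ∩→ {G}; cost 0
[col 4] BG: children B:{T}, G:{G} ∪→ {G,T}; cost 1
[col 4] PY: children P:{A}, Y:{C} ∪→ {A,C}; cost 1
[col 4] BGPY: children BG:{G,T}, PY:{A,C} ∪→ {A,C,G,T}; cost 1
[col 5] BG: children B:{G}, G:{G} ∩→ {G}; cost 0
[col 5] PY: children P:{G}, Y:{G} ∩→ {G}; cost 0
[col 5] BGPY: children BG:{G}, PY:{G} ∩→ {G}; cost 0
per-site changes: [2, 3, 1, 1, 3, 0]; total = 10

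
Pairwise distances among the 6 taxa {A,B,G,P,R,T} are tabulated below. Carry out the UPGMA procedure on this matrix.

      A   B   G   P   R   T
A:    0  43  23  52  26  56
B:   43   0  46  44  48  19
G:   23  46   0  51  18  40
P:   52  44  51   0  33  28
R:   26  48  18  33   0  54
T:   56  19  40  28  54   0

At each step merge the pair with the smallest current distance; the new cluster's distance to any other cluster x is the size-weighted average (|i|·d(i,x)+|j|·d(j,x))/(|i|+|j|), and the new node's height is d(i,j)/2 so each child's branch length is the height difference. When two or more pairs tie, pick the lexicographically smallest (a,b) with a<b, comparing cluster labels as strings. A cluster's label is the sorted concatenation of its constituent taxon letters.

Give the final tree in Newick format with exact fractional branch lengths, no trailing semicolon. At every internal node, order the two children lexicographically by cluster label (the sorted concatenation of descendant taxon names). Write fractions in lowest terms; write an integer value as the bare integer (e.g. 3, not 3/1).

((A:49/4,(G:9,R:9):13/4):45/4,((B:19/2,T:19/2):17/2,P:18):11/2)

step 1: merge (G,R) at d=18; branch lengths G→9, R→9; new cluster GR
  updated: d(A,GR)=49/2, d(B,GR)=47, d(GR,P)=42, d(GR,T)=47
step 2: merge (B,T) at d=19; branch lengths B→19/2, T→19/2; new cluster BT
  updated: d(A,BT)=99/2, d(BT,GR)=47, d(BT,P)=36
step 3: merge (A,GR) at d=49/2; branch lengths A→49/4, GR→13/4; new cluster AGR
  updated: d(AGR,BT)=287/6, d(AGR,P)=136/3
step 4: merge (BT,P) at d=36; branch lengths BT→17/2, P→18; new cluster BPT
  updated: d(AGR,BPT)=47
step 5: merge (AGR,BPT) at d=47; branch lengths AGR→45/4, BPT→11/2; new cluster ABGPRT
final tree: ((A:49/4,(G:9,R:9):13/4):45/4,((B:19/2,T:19/2):17/2,P:18):11/2)
total length: 383/4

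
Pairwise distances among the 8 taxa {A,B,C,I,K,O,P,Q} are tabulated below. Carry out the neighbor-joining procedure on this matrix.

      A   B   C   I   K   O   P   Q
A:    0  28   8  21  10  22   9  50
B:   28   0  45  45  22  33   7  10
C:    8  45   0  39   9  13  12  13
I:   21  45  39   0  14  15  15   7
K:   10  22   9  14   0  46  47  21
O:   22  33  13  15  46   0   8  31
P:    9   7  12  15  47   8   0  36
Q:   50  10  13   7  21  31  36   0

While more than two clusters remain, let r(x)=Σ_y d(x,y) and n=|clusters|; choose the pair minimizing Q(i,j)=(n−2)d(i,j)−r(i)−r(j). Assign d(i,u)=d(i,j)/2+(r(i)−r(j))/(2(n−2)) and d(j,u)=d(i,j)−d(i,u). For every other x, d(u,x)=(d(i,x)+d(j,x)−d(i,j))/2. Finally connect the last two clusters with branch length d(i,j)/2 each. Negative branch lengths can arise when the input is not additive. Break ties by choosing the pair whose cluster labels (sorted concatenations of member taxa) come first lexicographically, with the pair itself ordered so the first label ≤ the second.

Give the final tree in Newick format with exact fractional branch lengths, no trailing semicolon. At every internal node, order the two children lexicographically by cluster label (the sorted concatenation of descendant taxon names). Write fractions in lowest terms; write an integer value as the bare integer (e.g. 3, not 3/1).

iteration 1: select B,Q (d=10, Q=-298); attach at lengths (41/6, 19/6); label the merged cluster BQ
  updated: d(A,BQ)=34, d(BQ,C)=24, d(BQ,I)=21, d(BQ,K)=33/2, d(BQ,O)=27, d(BQ,P)=33/2
iteration 2: select C,K (d=9, Q=-405/2); attach at lengths (3/4, 33/4); label the merged cluster CK
  updated: d(A,CK)=9/2, d(BQ,CK)=63/4, d(CK,I)=22, d(CK,O)=25, d(CK,P)=25
iteration 3: select A,CK (d=9/2, Q=-659/4); attach at lengths (65/32, 79/32); label the merged cluster ACK
  updated: d(ACK,BQ)=181/8, d(ACK,I)=77/4, d(ACK,O)=85/4, d(ACK,P)=59/4
iteration 4: select O,P (d=8, Q=-203/2); attach at lengths (41/6, 7/6); label the merged cluster OP
  updated: d(ACK,OP)=14, d(BQ,OP)=71/4, d(I,OP)=11
iteration 5: select ACK,BQ (d=181/8, Q=-72); attach at lengths (159/16, 203/16); label the merged cluster ABCKQ
  updated: d(ABCKQ,I)=141/16, d(ABCKQ,OP)=73/16
iteration 6: select ABCKQ,I (d=141/16, Q=-195/8); attach at lengths (19/16, 61/8); label the merged cluster ABCIKQ
  updated: d(ABCIKQ,OP)=27/8
iteration 7: select ABCIKQ,OP (d=27/8); attach at lengths (27/16, 27/16); label the merged cluster ABCIKOPQ
final tree: ((((A:65/32,(C:3/4,K:33/4):79/32):159/16,(B:41/6,Q:19/6):203/16):19/16,I:61/8):27/16,(O:41/6,P:7/6):27/16)
total length: 1061/16

((((A:65/32,(C:3/4,K:33/4):79/32):159/16,(B:41/6,Q:19/6):203/16):19/16,I:61/8):27/16,(O:41/6,P:7/6):27/16)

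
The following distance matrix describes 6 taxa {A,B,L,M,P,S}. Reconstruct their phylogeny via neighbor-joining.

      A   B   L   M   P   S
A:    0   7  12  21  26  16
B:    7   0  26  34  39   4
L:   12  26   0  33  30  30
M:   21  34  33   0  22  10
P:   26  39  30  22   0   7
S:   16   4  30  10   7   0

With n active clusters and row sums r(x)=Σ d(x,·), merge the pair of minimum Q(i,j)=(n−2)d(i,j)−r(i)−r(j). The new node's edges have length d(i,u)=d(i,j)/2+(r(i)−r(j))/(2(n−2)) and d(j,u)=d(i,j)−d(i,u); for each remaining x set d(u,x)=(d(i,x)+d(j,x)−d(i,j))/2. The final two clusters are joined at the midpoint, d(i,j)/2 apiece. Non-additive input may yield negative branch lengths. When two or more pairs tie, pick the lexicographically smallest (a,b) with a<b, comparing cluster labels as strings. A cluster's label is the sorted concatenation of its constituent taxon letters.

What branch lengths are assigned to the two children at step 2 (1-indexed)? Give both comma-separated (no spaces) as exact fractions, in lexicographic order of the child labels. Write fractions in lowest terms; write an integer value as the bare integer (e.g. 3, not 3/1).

29/12,97/12

iteration 1: select A,L (d=12, Q=-165); attach at lengths (-1/8, 97/8); label the merged cluster AL
  updated: d(AL,B)=21/2, d(AL,M)=21, d(AL,P)=22, d(AL,S)=17
iteration 2: select AL,B (d=21/2, Q=-253/2); attach at lengths (29/12, 97/12); label the merged cluster ABL
  updated: d(ABL,M)=89/4, d(ABL,P)=101/4, d(ABL,S)=21/4
iteration 3: select ABL,S (d=21/4, Q=-129/2); attach at lengths (41/4, -5); label the merged cluster ABLS
  updated: d(ABLS,M)=27/2, d(ABLS,P)=27/2
iteration 4: select ABLS,M (d=27/2, Q=-49); attach at lengths (5/2, 11); label the merged cluster ABLMS
  updated: d(ABLMS,P)=11
iteration 5: select ABLMS,P (d=11); attach at lengths (11/2, 11/2); label the merged cluster ABLMPS
final tree: (((((A:-1/8,L:97/8):29/12,B:97/12):41/4,S:-5):5/2,M:11):11/2,P:11/2)
total length: 209/4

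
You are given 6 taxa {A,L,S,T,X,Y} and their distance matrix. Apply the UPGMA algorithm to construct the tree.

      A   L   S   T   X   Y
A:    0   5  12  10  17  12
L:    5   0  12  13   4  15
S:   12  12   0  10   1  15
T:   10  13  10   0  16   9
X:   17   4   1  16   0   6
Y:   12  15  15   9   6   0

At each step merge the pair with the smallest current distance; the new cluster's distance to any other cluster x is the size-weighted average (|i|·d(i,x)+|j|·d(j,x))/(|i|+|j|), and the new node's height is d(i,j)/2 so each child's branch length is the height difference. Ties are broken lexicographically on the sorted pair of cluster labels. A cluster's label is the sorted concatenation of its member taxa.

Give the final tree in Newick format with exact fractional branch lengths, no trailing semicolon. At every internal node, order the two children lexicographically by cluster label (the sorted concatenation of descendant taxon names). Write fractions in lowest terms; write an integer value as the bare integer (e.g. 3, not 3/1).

(((A:5/2,L:5/2):25/8,(S:1/2,X:1/2):41/8):7/16,(T:9/2,Y:9/2):25/16)

1. join S+X (d=1) ⇒ SX; edges |S|=1/2, |X|=1/2
  updated: d(A,SX)=29/2, d(L,SX)=8, d(SX,T)=13, d(SX,Y)=21/2
2. join A+L (d=5) ⇒ AL; edges |A|=5/2, |L|=5/2
  updated: d(AL,SX)=45/4, d(AL,T)=23/2, d(AL,Y)=27/2
3. join T+Y (d=9) ⇒ TY; edges |T|=9/2, |Y|=9/2
  updated: d(AL,TY)=25/2, d(SX,TY)=47/4
4. join AL+SX (d=45/4) ⇒ ALSX; edges |AL|=25/8, |SX|=41/8
  updated: d(ALSX,TY)=97/8
5. join ALSX+TY (d=97/8) ⇒ ALSTXY; edges |ALSX|=7/16, |TY|=25/16
final tree: (((A:5/2,L:5/2):25/8,(S:1/2,X:1/2):41/8):7/16,(T:9/2,Y:9/2):25/16)
total length: 101/4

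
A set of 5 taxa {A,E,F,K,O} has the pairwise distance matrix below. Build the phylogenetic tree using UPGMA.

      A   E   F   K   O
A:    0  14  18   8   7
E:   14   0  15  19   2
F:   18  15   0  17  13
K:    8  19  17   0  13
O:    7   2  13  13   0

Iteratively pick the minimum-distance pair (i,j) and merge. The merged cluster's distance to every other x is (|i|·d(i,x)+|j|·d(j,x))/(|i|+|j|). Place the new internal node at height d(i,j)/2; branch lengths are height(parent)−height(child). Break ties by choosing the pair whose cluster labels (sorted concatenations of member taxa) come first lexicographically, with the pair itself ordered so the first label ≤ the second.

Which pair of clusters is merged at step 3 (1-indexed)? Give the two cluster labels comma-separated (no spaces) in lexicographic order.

1. join E+O (d=2) ⇒ EO; edges |E|=1, |O|=1
  updated: d(A,EO)=21/2, d(EO,F)=14, d(EO,K)=16
2. join A+K (d=8) ⇒ AK; edges |A|=4, |K|=4
  updated: d(AK,EO)=53/4, d(AK,F)=35/2
3. join AK+EO (d=53/4) ⇒ AEKO; edges |AK|=21/8, |EO|=45/8
  updated: d(AEKO,F)=63/4
4. join AEKO+F (d=63/4) ⇒ AEFKO; edges |AEKO|=5/4, |F|=63/8
final tree: (((A:4,K:4):21/8,(E:1,O:1):45/8):5/4,F:63/8)
total length: 219/8

AK,EO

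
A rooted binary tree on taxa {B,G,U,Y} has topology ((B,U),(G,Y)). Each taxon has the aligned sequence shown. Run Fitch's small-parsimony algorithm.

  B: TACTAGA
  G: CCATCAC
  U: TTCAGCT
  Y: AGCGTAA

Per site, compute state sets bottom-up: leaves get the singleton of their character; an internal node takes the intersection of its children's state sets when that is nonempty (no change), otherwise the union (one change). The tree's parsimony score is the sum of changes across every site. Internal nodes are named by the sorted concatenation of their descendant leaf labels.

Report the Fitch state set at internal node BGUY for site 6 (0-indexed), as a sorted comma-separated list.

BU@0: {T} ∩ {T} = {T} (intersection, +0)
GY@0: {C} ∪ {A} = {A,C} (union, +1)
BGUY@0: {T} ∪ {A,C} = {A,C,T} (union, +1)
BU@1: {A} ∪ {T} = {A,T} (union, +1)
GY@1: {C} ∪ {G} = {C,G} (union, +1)
BGUY@1: {A,T} ∪ {C,G} = {A,C,G,T} (union, +1)
BU@2: {C} ∩ {C} = {C} (intersection, +0)
GY@2: {A} ∪ {C} = {A,C} (union, +1)
BGUY@2: {C} ∩ {A,C} = {C} (intersection, +0)
BU@3: {T} ∪ {A} = {A,T} (union, +1)
GY@3: {T} ∪ {G} = {G,T} (union, +1)
BGUY@3: {A,T} ∩ {G,T} = {T} (intersection, +0)
BU@4: {A} ∪ {G} = {A,G} (union, +1)
GY@4: {C} ∪ {T} = {C,T} (union, +1)
BGUY@4: {A,G} ∪ {C,T} = {A,C,G,T} (union, +1)
BU@5: {G} ∪ {C} = {C,G} (union, +1)
GY@5: {A} ∩ {A} = {A} (intersection, +0)
BGUY@5: {C,G} ∪ {A} = {A,C,G} (union, +1)
BU@6: {A} ∪ {T} = {A,T} (union, +1)
GY@6: {C} ∪ {A} = {A,C} (union, +1)
BGUY@6: {A,T} ∩ {A,C} = {A} (intersection, +0)
per-site changes: [2, 3, 1, 2, 3, 2, 2]; total = 15

A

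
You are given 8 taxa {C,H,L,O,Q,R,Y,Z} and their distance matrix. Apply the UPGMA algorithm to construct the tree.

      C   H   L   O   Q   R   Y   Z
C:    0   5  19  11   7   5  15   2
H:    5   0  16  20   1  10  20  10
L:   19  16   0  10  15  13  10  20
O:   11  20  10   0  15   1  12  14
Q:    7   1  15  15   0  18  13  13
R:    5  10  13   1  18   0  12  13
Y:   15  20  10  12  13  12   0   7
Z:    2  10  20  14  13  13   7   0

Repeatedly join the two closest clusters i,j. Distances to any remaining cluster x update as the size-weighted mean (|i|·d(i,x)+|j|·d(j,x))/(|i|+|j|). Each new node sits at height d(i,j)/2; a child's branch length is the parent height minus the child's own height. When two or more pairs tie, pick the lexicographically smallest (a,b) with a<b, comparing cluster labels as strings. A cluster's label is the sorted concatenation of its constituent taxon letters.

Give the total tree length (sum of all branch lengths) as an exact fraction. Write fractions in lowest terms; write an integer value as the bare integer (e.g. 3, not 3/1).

507/16

1. join H+Q (d=1) ⇒ HQ; edges |H|=1/2, |Q|=1/2
  updated: d(C,HQ)=6, d(HQ,L)=31/2, d(HQ,O)=35/2, d(HQ,R)=14, d(HQ,Y)=33/2, d(HQ,Z)=23/2
2. join O+R (d=1) ⇒ OR; edges |O|=1/2, |R|=1/2
  updated: d(C,OR)=8, d(HQ,OR)=63/4, d(L,OR)=23/2, d(OR,Y)=12, d(OR,Z)=27/2
3. join C+Z (d=2) ⇒ CZ; edges |C|=1, |Z|=1
  updated: d(CZ,HQ)=35/4, d(CZ,L)=39/2, d(CZ,OR)=43/4, d(CZ,Y)=11
4. join CZ+HQ (d=35/4) ⇒ CHQZ; edges |CZ|=27/8, |HQ|=31/8
  updated: d(CHQZ,L)=35/2, d(CHQZ,OR)=53/4, d(CHQZ,Y)=55/4
5. join L+Y (d=10) ⇒ LY; edges |L|=5, |Y|=5
  updated: d(CHQZ,LY)=125/8, d(LY,OR)=47/4
6. join LY+OR (d=47/4) ⇒ LORY; edges |LY|=7/8, |OR|=43/8
  updated: d(CHQZ,LORY)=231/16
7. join CHQZ+LORY (d=231/16) ⇒ CHLOQRYZ; edges |CHQZ|=91/32, |LORY|=43/32
final tree: (((C:1,Z:1):27/8,(H:1/2,Q:1/2):31/8):91/32,((L:5,Y:5):7/8,(O:1/2,R:1/2):43/8):43/32)
total length: 507/16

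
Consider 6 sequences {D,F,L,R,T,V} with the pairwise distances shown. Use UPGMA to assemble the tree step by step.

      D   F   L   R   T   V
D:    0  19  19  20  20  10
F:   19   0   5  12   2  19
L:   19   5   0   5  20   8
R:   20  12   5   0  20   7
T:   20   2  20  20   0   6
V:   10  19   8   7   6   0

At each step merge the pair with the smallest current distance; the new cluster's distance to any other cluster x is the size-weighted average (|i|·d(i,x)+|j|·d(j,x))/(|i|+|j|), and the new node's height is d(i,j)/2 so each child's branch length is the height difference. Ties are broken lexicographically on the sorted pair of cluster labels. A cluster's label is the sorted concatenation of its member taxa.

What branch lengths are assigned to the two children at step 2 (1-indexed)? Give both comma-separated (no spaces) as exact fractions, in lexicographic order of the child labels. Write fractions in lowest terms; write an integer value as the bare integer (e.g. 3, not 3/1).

1. join F+T (d=2) ⇒ FT; edges |F|=1, |T|=1
  updated: d(D,FT)=39/2, d(FT,L)=25/2, d(FT,R)=16, d(FT,V)=25/2
2. join L+R (d=5) ⇒ LR; edges |L|=5/2, |R|=5/2
  updated: d(D,LR)=39/2, d(FT,LR)=57/4, d(LR,V)=15/2
3. join LR+V (d=15/2) ⇒ LRV; edges |LR|=5/4, |V|=15/4
  updated: d(D,LRV)=49/3, d(FT,LRV)=41/3
4. join FT+LRV (d=41/3) ⇒ FLRTV; edges |FT|=35/6, |LRV|=37/12
  updated: d(D,FLRTV)=88/5
5. join D+FLRTV (d=88/5) ⇒ DFLRTV; edges |D|=44/5, |FLRTV|=59/30
final tree: (D:44/5,((F:1,T:1):35/6,((L:5/2,R:5/2):5/4,V:15/4):37/12):59/30)
total length: 1901/60

5/2,5/2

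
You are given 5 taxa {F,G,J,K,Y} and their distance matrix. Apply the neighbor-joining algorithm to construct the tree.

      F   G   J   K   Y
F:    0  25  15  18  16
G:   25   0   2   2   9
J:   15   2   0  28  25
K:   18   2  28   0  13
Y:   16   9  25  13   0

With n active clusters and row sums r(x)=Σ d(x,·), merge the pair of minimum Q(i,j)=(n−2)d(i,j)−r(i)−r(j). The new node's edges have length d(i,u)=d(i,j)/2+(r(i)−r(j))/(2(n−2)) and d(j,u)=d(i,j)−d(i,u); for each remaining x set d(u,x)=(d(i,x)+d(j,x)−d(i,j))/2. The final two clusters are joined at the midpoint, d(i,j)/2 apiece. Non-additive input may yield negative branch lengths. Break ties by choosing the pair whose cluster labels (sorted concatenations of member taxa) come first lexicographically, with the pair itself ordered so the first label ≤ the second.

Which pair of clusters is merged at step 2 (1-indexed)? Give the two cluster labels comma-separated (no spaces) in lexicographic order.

F,Y

step 1: merge (G,J) at d=2, Q=-102; branch lengths G→-13/3, J→19/3; new cluster GJ
  updated: d(F,GJ)=19, d(GJ,K)=14, d(GJ,Y)=16
step 2: merge (F,Y) at d=16, Q=-66; branch lengths F→10, Y→6; new cluster FY
  updated: d(FY,GJ)=19/2, d(FY,K)=15/2
step 3: merge (FY,GJ) at d=19/2, Q=-31; branch lengths FY→3/2, GJ→8; new cluster FGJY
  updated: d(FGJY,K)=6
step 4: merge (FGJY,K) at d=6; branch lengths FGJY→3, K→3; new cluster FGJKY
final tree: (((F:10,Y:6):3/2,(G:-13/3,J:19/3):8):3,K:3)
total length: 67/2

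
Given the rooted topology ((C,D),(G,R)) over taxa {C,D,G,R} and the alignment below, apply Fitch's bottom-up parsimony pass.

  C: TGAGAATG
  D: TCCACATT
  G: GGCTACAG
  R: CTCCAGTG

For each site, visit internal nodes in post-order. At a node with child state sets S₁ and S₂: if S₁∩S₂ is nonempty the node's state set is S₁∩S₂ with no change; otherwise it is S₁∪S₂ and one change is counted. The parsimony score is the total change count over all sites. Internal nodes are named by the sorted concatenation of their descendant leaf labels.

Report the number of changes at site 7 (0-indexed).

[col 0] CD: children C:{T}, D:{T} ∩→ {T}; cost 0
[col 0] GR: children G:{G}, R:{C} ∪→ {C,G}; cost 1
[col 0] CDGR: children CD:{T}, GR:{C,G} ∪→ {C,G,T}; cost 1
[col 1] CD: children C:{G}, D:{C} ∪→ {C,G}; cost 1
[col 1] GR: children G:{G}, R:{T} ∪→ {G,T}; cost 1
[col 1] CDGR: children CD:{C,G}, GR:{G,T} ∩→ {G}; cost 0
[col 2] CD: children C:{A}, D:{C} ∪→ {A,C}; cost 1
[col 2] GR: children G:{C}, R:{C} ∩→ {C}; cost 0
[col 2] CDGR: children CD:{A,C}, GR:{C} ∩→ {C}; cost 0
[col 3] CD: children C:{G}, D:{A} ∪→ {A,G}; cost 1
[col 3] GR: children G:{T}, R:{C} ∪→ {C,T}; cost 1
[col 3] CDGR: children CD:{A,G}, GR:{C,T} ∪→ {A,C,G,T}; cost 1
[col 4] CD: children C:{A}, D:{C} ∪→ {A,C}; cost 1
[col 4] GR: children G:{A}, R:{A} ∩→ {A}; cost 0
[col 4] CDGR: children CD:{A,C}, GR:{A} ∩→ {A}; cost 0
[col 5] CD: children C:{A}, D:{A} ∩→ {A}; cost 0
[col 5] GR: children G:{C}, R:{G} ∪→ {C,G}; cost 1
[col 5] CDGR: children CD:{A}, GR:{C,G} ∪→ {A,C,G}; cost 1
[col 6] CD: children C:{T}, D:{T} ∩→ {T}; cost 0
[col 6] GR: children G:{A}, R:{T} ∪→ {A,T}; cost 1
[col 6] CDGR: children CD:{T}, GR:{A,T} ∩→ {T}; cost 0
[col 7] CD: children C:{G}, D:{T} ∪→ {G,T}; cost 1
[col 7] GR: children G:{G}, R:{G} ∩→ {G}; cost 0
[col 7] CDGR: children CD:{G,T}, GR:{G} ∩→ {G}; cost 0
per-site changes: [2, 2, 1, 3, 1, 2, 1, 1]; total = 13

1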